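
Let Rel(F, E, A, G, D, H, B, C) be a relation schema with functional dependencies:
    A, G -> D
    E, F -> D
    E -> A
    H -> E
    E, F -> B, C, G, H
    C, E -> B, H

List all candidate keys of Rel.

{F} never appears on the right of any FD, so every key must include it.
{E, F}⁺ = {A, B, C, D, E, F, G, H} — all of the relation — so {E, F} is a candidate key.
{F, H}⁺ = {A, B, C, D, E, F, G, H} — all of the relation — so {F, H} is a candidate key.
Any other superkey properly contains one of these, so there are no further candidate keys.

{E, F}, {F, H}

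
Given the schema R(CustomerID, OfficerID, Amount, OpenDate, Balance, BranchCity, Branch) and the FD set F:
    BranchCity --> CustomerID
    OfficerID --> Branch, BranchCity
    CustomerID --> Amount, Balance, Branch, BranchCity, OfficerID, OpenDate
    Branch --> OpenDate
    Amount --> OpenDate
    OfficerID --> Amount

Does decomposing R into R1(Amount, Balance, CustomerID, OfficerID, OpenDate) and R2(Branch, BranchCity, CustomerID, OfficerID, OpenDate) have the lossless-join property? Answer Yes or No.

The shared attributes are {CustomerID, OfficerID, OpenDate} and {CustomerID, OfficerID, OpenDate}⁺ = {Amount, Balance, Branch, BranchCity, CustomerID, OfficerID, OpenDate}.
R1 is contained in that closure, so R1 ∩ R2 --> R1 holds and the join is lossless.

Yes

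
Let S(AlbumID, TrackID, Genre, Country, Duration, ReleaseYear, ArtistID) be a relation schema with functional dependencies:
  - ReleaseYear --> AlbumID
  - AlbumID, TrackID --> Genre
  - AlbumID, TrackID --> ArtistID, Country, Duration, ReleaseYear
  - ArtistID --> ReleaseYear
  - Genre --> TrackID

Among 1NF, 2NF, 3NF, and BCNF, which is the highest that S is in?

3NF

Candidate keys: {AlbumID, Genre}, {AlbumID, TrackID}, {ArtistID, Genre}, {ArtistID, TrackID}, {Genre, ReleaseYear}, {ReleaseYear, TrackID}. Prime attributes: {AlbumID, ArtistID, Genre, ReleaseYear, TrackID}.
ReleaseYear --> AlbumID breaks BCNF: {ReleaseYear}⁺ = {AlbumID, ReleaseYear}, so {ReleaseYear} is not a superkey.
Since {AlbumID} ⊆ prime attributes and every other non-superkey FD also has a prime right side, the schema is in 3NF.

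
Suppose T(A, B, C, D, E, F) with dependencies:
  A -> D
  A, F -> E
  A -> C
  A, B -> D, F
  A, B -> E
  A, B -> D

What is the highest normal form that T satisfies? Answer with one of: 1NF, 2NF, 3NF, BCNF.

Candidate key: {A, B}. Prime attributes: {A, B}.
For A -> D we have {A}⁺ = {A, C, D}; {A} is not a superkey, so BCNF fails.
A -> D has non-prime {D} on the right and a non-superkey on the left, so 3NF fails.
The proper key subset {A} of {A, B} determines non-prime {C, D}, so the relation is not even in 2NF.

1NF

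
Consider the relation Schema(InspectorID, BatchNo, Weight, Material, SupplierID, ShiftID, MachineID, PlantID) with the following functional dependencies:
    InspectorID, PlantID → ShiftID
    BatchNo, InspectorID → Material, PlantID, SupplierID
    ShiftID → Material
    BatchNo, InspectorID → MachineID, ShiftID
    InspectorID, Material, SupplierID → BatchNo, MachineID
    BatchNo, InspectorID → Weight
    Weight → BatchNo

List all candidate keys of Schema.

{BatchNo, InspectorID}, {InspectorID, Material, SupplierID}, {InspectorID, PlantID, SupplierID}, {InspectorID, ShiftID, SupplierID}, {InspectorID, Weight}

Attributes never on any right-hand side: {InspectorID} — every candidate key must contain it.
{BatchNo, InspectorID}⁺ = {BatchNo, InspectorID, MachineID, Material, PlantID, ShiftID, SupplierID, Weight}, which is every attribute, so {BatchNo, InspectorID} is a candidate key.
{InspectorID, Weight}⁺ = {BatchNo, InspectorID, MachineID, Material, PlantID, ShiftID, SupplierID, Weight}, which is every attribute, so {InspectorID, Weight} is a candidate key.
{InspectorID, Material, SupplierID}⁺ = {BatchNo, InspectorID, MachineID, Material, PlantID, ShiftID, SupplierID, Weight}, which is every attribute, so {InspectorID, Material, SupplierID} is a candidate key.
{InspectorID, PlantID, SupplierID}⁺ = {BatchNo, InspectorID, MachineID, Material, PlantID, ShiftID, SupplierID, Weight}, which is every attribute, so {InspectorID, PlantID, SupplierID} is a candidate key.
{InspectorID, ShiftID, SupplierID}⁺ = {BatchNo, InspectorID, MachineID, Material, PlantID, ShiftID, SupplierID, Weight}, which is every attribute, so {InspectorID, ShiftID, SupplierID} is a candidate key.
These are minimal and exhaustive — every other superkey contains one of them.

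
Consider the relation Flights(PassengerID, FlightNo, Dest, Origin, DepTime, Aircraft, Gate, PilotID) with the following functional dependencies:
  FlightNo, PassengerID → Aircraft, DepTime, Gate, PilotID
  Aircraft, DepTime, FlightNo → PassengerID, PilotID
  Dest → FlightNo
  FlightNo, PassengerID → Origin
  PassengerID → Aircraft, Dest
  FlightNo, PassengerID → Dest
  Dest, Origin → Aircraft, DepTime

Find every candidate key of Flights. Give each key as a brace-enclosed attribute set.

{Aircraft, DepTime, Dest}, {Aircraft, DepTime, FlightNo}, {Dest, Origin}, {PassengerID}

{PassengerID}⁺ = {Aircraft, DepTime, Dest, FlightNo, Gate, Origin, PassengerID, PilotID}, which is every attribute, so {PassengerID} is a candidate key.
{Dest, Origin}⁺ = {Aircraft, DepTime, Dest, FlightNo, Gate, Origin, PassengerID, PilotID}, which is every attribute, so {Dest, Origin} is a candidate key.
{Aircraft, DepTime, Dest}⁺ = {Aircraft, DepTime, Dest, FlightNo, Gate, Origin, PassengerID, PilotID}, which is every attribute, so {Aircraft, DepTime, Dest} is a candidate key.
{Aircraft, DepTime, FlightNo}⁺ = {Aircraft, DepTime, Dest, FlightNo, Gate, Origin, PassengerID, PilotID}, which is every attribute, so {Aircraft, DepTime, FlightNo} is a candidate key.
Any other superkey properly contains one of these, so there are no further candidate keys.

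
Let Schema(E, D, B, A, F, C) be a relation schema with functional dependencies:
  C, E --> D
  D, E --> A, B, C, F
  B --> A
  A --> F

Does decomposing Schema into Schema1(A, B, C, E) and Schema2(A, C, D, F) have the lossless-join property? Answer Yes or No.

The shared attributes are {A, C} and {A, C}⁺ = {A, C, F}.
Schema1 ⊄ {A, C, F} and Schema2 ⊄ {A, C, F}, so the split is lossy.

No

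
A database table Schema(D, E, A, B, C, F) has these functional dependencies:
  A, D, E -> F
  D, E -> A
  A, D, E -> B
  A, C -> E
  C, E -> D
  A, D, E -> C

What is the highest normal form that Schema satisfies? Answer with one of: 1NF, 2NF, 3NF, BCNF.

Candidate keys: {A, C}, {C, E}, {D, E}. Prime attributes: {A, C, D, E}.
Every FD has a superkey on the left, so the relation is in BCNF.

BCNF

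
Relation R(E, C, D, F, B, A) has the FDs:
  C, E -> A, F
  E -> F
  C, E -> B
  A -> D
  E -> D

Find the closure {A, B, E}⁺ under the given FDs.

{A, B, D, E, F}

Start with {A, B, E}.
E -> F applies; add {F} → now {A, B, E, F}.
A -> D applies; add {D} → now {A, B, D, E, F}.
No further FD applies.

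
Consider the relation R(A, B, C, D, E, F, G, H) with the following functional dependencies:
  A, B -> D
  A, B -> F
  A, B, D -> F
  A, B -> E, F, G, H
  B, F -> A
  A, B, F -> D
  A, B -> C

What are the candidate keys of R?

No FD produces {B}, so it must be in every candidate key.
Closure of {A, B} is {A, B, C, D, E, F, G, H}, the whole schema; {A, B} is a candidate key.
Closure of {B, F} is {A, B, C, D, E, F, G, H}, the whole schema; {B, F} is a candidate key.
No proper subset of any of these is a key, and no other minimal superkey exists.

{A, B}, {B, F}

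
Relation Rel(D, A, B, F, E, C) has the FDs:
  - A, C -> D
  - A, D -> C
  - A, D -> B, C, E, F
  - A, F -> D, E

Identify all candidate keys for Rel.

Attributes never on any right-hand side: {A} — every candidate key must contain it.
Closure of {A, C} is {A, B, C, D, E, F}, the whole schema; {A, C} is a candidate key.
Closure of {A, D} is {A, B, C, D, E, F}, the whole schema; {A, D} is a candidate key.
Closure of {A, F} is {A, B, C, D, E, F}, the whole schema; {A, F} is a candidate key.
No proper subset of any of these is a key, and no other minimal superkey exists.

{A, C}, {A, D}, {A, F}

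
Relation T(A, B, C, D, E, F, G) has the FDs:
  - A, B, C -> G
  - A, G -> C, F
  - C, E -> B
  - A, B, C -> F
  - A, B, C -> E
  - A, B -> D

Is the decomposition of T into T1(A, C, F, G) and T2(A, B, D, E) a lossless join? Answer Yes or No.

Common attributes: {A}; their closure is {A}.
T1 ⊄ {A} and T2 ⊄ {A}, so the split is lossy.

No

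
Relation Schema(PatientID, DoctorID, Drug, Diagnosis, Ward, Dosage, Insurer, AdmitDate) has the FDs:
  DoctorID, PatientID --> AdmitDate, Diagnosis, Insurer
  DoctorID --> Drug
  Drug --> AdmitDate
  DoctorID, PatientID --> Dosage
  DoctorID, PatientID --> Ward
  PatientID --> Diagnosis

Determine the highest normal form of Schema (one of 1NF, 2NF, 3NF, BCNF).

Candidate key: {DoctorID, PatientID}. Prime attributes: {DoctorID, PatientID}.
DoctorID --> Drug breaks BCNF: {DoctorID}⁺ = {AdmitDate, DoctorID, Drug}, so {DoctorID} is not a superkey.
Because {Drug} is non-prime and the left side of DoctorID --> Drug is not a superkey, the relation is not in 3NF.
Since {DoctorID} ⊂ {DoctorID, PatientID} and {DoctorID}⁺ ⊇ {AdmitDate, Drug} with {AdmitDate, Drug} non-prime, there is a partial dependency; 2NF fails.

1NF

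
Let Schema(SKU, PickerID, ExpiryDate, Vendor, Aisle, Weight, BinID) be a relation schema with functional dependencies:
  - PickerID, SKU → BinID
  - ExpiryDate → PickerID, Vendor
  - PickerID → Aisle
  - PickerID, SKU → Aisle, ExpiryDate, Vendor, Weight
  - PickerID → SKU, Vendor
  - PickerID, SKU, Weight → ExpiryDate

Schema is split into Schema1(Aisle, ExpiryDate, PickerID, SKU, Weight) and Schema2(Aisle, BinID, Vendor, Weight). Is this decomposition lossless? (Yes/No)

No

The shared attributes are {Aisle, Weight} and {Aisle, Weight}⁺ = {Aisle, Weight}.
The closure covers neither Schema1 nor Schema2 entirely; the join is not lossless.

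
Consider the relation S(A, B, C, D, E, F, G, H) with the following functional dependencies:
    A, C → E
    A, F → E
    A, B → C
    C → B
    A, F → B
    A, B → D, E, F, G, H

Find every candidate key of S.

{A, B}, {A, C}, {A, F}

{A} never appears on the right of any FD, so every key must include it.
{A, B}⁺ = {A, B, C, D, E, F, G, H}, which is every attribute, so {A, B} is a candidate key.
{A, C}⁺ = {A, B, C, D, E, F, G, H}, which is every attribute, so {A, C} is a candidate key.
{A, F}⁺ = {A, B, C, D, E, F, G, H}, which is every attribute, so {A, F} is a candidate key.
Any other superkey properly contains one of these, so there are no further candidate keys.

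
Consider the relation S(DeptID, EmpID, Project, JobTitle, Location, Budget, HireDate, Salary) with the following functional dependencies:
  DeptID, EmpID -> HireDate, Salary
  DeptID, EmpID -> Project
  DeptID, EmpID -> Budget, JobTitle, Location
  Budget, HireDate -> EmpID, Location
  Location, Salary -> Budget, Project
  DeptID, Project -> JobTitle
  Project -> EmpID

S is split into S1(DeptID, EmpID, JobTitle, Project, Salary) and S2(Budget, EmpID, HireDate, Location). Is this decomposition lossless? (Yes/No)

The shared attributes are {EmpID} and {EmpID}⁺ = {EmpID}.
The closure covers neither S1 nor S2 entirely; the join is not lossless.

No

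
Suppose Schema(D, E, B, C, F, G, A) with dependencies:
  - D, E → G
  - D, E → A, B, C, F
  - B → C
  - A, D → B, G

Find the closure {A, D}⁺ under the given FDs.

{A, B, C, D, G}

Start with {A, D}.
A, D → B, G applies; add {B, G} → now {A, B, D, G}.
B → C applies; add {C} → now {A, B, C, D, G}.
No further FD applies.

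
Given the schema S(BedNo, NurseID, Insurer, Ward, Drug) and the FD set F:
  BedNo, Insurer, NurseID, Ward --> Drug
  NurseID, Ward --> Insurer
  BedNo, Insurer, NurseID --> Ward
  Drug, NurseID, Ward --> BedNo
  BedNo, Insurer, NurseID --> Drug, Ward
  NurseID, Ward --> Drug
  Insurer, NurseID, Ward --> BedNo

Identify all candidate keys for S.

{BedNo, Insurer, NurseID}, {NurseID, Ward}

Attributes never on any right-hand side: {NurseID} — every candidate key must contain it.
{NurseID, Ward} is a candidate key since {NurseID, Ward}⁺ = {BedNo, Drug, Insurer, NurseID, Ward} covers every attribute.
{BedNo, Insurer, NurseID} is a candidate key since {BedNo, Insurer, NurseID}⁺ = {BedNo, Drug, Insurer, NurseID, Ward} covers every attribute.
These are minimal and exhaustive — every other superkey contains one of them.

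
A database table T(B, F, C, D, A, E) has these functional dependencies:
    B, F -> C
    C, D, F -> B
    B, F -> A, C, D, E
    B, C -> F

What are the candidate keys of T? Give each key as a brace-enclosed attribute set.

{B, C} is a candidate key since {B, C}⁺ = {A, B, C, D, E, F} covers every attribute.
{B, F} is a candidate key since {B, F}⁺ = {A, B, C, D, E, F} covers every attribute.
{C, D, F} is a candidate key since {C, D, F}⁺ = {A, B, C, D, E, F} covers every attribute.
These are minimal and exhaustive — every other superkey contains one of them.

{B, C}, {B, F}, {C, D, F}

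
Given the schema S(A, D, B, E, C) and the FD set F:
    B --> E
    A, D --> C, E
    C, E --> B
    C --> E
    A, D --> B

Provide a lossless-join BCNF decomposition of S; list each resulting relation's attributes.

{A, C, D}; {B, C}; {B, E}

Candidate key of the original relation: {A, D}.
In {A, B, C, D, E}, {B} is not a superkey ({B}⁺ restricted to this set is {B, E}), so split on B --> E into {B, E} and {A, B, C, D}.
{B, E} is in BCNF.
In {A, B, C, D}, {C} is not a superkey ({C}⁺ restricted to this set is {B, C}), so split on C --> B into {B, C} and {A, C, D}.
{B, C} is in BCNF.
{A, C, D} is in BCNF.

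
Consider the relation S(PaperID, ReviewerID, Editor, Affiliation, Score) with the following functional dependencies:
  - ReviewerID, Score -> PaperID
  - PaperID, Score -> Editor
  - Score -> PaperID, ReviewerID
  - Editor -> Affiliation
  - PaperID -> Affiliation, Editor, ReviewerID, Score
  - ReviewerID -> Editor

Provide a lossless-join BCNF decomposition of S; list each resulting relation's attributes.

Candidate keys of the original relation: {PaperID}, {Score}.
In {Affiliation, Editor, PaperID, ReviewerID, Score}, {Editor} is not a superkey ({Editor}⁺ restricted to this set is {Affiliation, Editor}), so split on Editor -> Affiliation into {Affiliation, Editor} and {Editor, PaperID, ReviewerID, Score}.
{Affiliation, Editor} has no BCNF violation.
In {Editor, PaperID, ReviewerID, Score}, {ReviewerID} is not a superkey ({ReviewerID}⁺ restricted to this set is {Editor, ReviewerID}), so split on ReviewerID -> Editor into {Editor, ReviewerID} and {PaperID, ReviewerID, Score}.
{Editor, ReviewerID} has no BCNF violation.
{PaperID, ReviewerID, Score} has no BCNF violation.

{Affiliation, Editor}; {Editor, ReviewerID}; {PaperID, ReviewerID, Score}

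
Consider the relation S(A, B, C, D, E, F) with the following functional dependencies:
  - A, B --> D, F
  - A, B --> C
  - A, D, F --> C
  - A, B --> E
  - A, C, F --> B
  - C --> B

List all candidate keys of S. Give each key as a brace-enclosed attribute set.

{A, B}, {A, C}, {A, D, F}

Attributes never on any right-hand side: {A} — every candidate key must contain it.
{A, B} is a candidate key since {A, B}⁺ = {A, B, C, D, E, F} covers every attribute.
{A, C} is a candidate key since {A, C}⁺ = {A, B, C, D, E, F} covers every attribute.
{A, D, F} is a candidate key since {A, D, F}⁺ = {A, B, C, D, E, F} covers every attribute.
Any other superkey properly contains one of these, so there are no further candidate keys.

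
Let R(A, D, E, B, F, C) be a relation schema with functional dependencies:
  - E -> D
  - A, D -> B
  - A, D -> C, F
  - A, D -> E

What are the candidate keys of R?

{A, D}, {A, E}

Attributes never on any right-hand side: {A} — every candidate key must contain it.
{A, D} is a candidate key since {A, D}⁺ = {A, B, C, D, E, F} covers every attribute.
{A, E} is a candidate key since {A, E}⁺ = {A, B, C, D, E, F} covers every attribute.
These are minimal and exhaustive — every other superkey contains one of them.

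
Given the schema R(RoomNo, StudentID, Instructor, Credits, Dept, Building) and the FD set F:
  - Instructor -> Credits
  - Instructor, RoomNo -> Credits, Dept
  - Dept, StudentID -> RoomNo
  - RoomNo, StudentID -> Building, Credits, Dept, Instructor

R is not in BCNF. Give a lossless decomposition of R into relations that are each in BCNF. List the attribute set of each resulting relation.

{Building, Instructor, RoomNo, StudentID}; {Credits, Instructor}; {Dept, Instructor, RoomNo}

Candidate keys of the original relation: {Dept, StudentID}, {RoomNo, StudentID}.
In {Building, Credits, Dept, Instructor, RoomNo, StudentID}, {Instructor} is not a superkey ({Instructor}⁺ restricted to this set is {Credits, Instructor}), so split on Instructor -> Credits into {Credits, Instructor} and {Building, Dept, Instructor, RoomNo, StudentID}.
{Credits, Instructor}: every determinant is a superkey — BCNF.
In {Building, Dept, Instructor, RoomNo, StudentID}, {Instructor, RoomNo} is not a superkey ({Instructor, RoomNo}⁺ restricted to this set is {Dept, Instructor, RoomNo}), so split on Instructor, RoomNo -> Dept into {Dept, Instructor, RoomNo} and {Building, Instructor, RoomNo, StudentID}.
{Dept, Instructor, RoomNo}: every determinant is a superkey — BCNF.
{Building, Instructor, RoomNo, StudentID}: every determinant is a superkey — BCNF.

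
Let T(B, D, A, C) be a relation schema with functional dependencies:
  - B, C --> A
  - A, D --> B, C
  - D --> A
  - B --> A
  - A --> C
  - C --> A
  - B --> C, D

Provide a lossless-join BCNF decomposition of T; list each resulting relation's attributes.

{A, B, D}; {A, C}

Candidate keys of the original relation: {B}, {D}.
In {A, B, C, D}, {A} is not a superkey ({A}⁺ restricted to this set is {A, C}), so split on A --> C into {A, C} and {A, B, D}.
{A, C} has no BCNF violation.
{A, B, D} has no BCNF violation.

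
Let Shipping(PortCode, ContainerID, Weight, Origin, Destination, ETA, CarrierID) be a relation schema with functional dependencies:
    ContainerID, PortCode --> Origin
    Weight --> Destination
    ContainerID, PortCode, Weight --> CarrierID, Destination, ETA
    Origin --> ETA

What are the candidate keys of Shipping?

Attributes never on any right-hand side: {ContainerID, PortCode, Weight} — every candidate key must contain all of them.
{ContainerID, PortCode, Weight}⁺ = {CarrierID, ContainerID, Destination, ETA, Origin, PortCode, Weight}, which is every attribute, so {ContainerID, PortCode, Weight} is a candidate key.
No smaller or unrelated set reaches every attribute, so there are no other keys.

{ContainerID, PortCode, Weight}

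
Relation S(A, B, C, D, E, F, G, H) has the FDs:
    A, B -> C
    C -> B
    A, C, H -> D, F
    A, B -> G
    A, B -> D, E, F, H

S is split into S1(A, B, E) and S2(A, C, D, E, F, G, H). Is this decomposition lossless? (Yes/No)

No

The shared attributes are {A, E} and {A, E}⁺ = {A, E}.
Neither S1 nor S2 is contained in that closure, so the decomposition is lossy.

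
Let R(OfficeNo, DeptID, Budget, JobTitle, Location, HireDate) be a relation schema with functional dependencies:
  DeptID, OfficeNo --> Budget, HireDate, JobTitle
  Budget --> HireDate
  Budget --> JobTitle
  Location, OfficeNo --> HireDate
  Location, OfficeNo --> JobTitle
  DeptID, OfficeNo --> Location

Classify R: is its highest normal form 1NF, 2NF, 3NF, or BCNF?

2NF

Candidate key: {DeptID, OfficeNo}. Prime attributes: {DeptID, OfficeNo}.
Budget --> HireDate: {Budget}⁺ = {Budget, HireDate, JobTitle}, which is not all of the attributes, so the left side is not a superkey — BCNF is violated.
Budget --> HireDate determines the non-prime attribute {HireDate} from a non-superkey — 3NF is violated.
No proper subset of a key has a non-prime attribute in its closure, so there is no partial dependency; 2NF holds.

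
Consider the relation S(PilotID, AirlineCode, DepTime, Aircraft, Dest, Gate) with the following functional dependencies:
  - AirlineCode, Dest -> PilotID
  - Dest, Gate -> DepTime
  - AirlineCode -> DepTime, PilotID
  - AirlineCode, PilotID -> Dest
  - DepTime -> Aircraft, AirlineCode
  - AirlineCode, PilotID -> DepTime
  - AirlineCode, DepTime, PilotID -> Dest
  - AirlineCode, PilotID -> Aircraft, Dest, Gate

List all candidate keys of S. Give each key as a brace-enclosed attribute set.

Closure of {AirlineCode} is {Aircraft, AirlineCode, DepTime, Dest, Gate, PilotID}, the whole schema; {AirlineCode} is a candidate key.
Closure of {DepTime} is {Aircraft, AirlineCode, DepTime, Dest, Gate, PilotID}, the whole schema; {DepTime} is a candidate key.
Closure of {Dest, Gate} is {Aircraft, AirlineCode, DepTime, Dest, Gate, PilotID}, the whole schema; {Dest, Gate} is a candidate key.
These are minimal and exhaustive — every other superkey contains one of them.

{AirlineCode}, {DepTime}, {Dest, Gate}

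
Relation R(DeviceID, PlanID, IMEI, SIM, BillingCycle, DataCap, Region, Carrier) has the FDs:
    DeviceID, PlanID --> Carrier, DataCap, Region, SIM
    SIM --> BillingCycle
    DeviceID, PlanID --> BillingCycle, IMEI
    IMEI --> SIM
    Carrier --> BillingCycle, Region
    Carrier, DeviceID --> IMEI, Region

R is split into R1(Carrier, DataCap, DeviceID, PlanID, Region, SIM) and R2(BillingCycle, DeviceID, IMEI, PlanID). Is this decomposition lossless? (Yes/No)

Yes

The shared attributes are {DeviceID, PlanID} and {DeviceID, PlanID}⁺ = {BillingCycle, Carrier, DataCap, DeviceID, IMEI, PlanID, Region, SIM}.
R1 is contained in that closure, so R1 ∩ R2 --> R1 holds and the join is lossless.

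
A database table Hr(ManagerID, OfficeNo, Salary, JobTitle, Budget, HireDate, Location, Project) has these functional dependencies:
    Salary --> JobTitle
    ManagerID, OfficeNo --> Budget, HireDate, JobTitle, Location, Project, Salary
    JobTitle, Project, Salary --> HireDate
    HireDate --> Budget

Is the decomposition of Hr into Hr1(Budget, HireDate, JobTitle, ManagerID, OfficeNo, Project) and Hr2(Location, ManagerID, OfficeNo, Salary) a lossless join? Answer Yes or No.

Yes

Hr1 ∩ Hr2 = {ManagerID, OfficeNo}; its closure under F is {Budget, HireDate, JobTitle, Location, ManagerID, OfficeNo, Project, Salary}.
This includes all of Hr1, so the common attributes are a superkey of Hr1 — the join is lossless.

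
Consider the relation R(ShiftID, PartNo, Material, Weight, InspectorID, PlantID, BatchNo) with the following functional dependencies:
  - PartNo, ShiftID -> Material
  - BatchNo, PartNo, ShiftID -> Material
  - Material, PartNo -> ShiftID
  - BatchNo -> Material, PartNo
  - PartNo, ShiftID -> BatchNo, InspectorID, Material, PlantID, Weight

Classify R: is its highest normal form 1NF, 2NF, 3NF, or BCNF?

Candidate keys: {BatchNo}, {Material, PartNo}, {PartNo, ShiftID}. Prime attributes: {BatchNo, Material, PartNo, ShiftID}.
Each dependency's left side is a superkey — BCNF holds.

BCNF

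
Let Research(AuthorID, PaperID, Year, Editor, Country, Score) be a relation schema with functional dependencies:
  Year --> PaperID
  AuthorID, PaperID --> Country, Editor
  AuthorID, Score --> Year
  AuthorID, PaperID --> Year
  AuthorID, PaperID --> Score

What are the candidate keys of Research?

{AuthorID, PaperID}, {AuthorID, Score}, {AuthorID, Year}

Attributes never on any right-hand side: {AuthorID} — every candidate key must contain it.
{AuthorID, PaperID} is a candidate key since {AuthorID, PaperID}⁺ = {AuthorID, Country, Editor, PaperID, Score, Year} covers every attribute.
{AuthorID, Score} is a candidate key since {AuthorID, Score}⁺ = {AuthorID, Country, Editor, PaperID, Score, Year} covers every attribute.
{AuthorID, Year} is a candidate key since {AuthorID, Year}⁺ = {AuthorID, Country, Editor, PaperID, Score, Year} covers every attribute.
No proper subset of any of these is a key, and no other minimal superkey exists.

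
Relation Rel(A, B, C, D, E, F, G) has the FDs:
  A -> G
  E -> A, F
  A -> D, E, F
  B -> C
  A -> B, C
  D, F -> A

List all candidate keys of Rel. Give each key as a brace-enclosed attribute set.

{A}, {D, F}, {E}

{A}⁺ = {A, B, C, D, E, F, G}, which is every attribute, so {A} is a candidate key.
{E}⁺ = {A, B, C, D, E, F, G}, which is every attribute, so {E} is a candidate key.
{D, F}⁺ = {A, B, C, D, E, F, G}, which is every attribute, so {D, F} is a candidate key.
These are minimal and exhaustive — every other superkey contains one of them.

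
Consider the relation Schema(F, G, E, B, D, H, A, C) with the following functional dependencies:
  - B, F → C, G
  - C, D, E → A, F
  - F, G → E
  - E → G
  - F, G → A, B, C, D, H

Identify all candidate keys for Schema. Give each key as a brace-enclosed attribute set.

{B, F}, {C, D, E}, {E, F}, {F, G}

{B, F}⁺ = {A, B, C, D, E, F, G, H}, which is every attribute, so {B, F} is a candidate key.
{E, F}⁺ = {A, B, C, D, E, F, G, H}, which is every attribute, so {E, F} is a candidate key.
{F, G}⁺ = {A, B, C, D, E, F, G, H}, which is every attribute, so {F, G} is a candidate key.
{C, D, E}⁺ = {A, B, C, D, E, F, G, H}, which is every attribute, so {C, D, E} is a candidate key.
These are minimal and exhaustive — every other superkey contains one of them.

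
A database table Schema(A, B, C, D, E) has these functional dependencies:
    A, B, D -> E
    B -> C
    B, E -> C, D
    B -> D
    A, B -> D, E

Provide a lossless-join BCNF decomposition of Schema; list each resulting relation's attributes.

Candidate key of the original relation: {A, B}.
Within {A, B, C, D, E}: {B}⁺ ∩ {A, B, C, D, E} = {B, C, D}, not the whole set, so B -> C, D violates BCNF; decompose into {B, C, D} and {A, B, E}.
{B, C, D} is in BCNF.
{A, B, E} is in BCNF.

{A, B, E}; {B, C, D}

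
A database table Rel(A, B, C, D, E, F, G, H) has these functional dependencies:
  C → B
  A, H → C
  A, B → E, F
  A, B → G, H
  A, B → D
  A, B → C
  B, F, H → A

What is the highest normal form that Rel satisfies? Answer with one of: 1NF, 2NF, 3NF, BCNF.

Candidate keys: {A, B}, {A, C}, {A, H}, {B, F, H}, {C, F, H}. Prime attributes: {A, B, C, F, H}.
C → B breaks BCNF: {C}⁺ = {B, C}, so {C} is not a superkey.
Its right-hand attributes {B} are all prime, as are those of every other non-superkey FD — the relation is in 3NF.

3NF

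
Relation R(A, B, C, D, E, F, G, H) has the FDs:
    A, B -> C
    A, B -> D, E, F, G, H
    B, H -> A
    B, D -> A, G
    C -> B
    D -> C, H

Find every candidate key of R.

{D} is a candidate key since {D}⁺ = {A, B, C, D, E, F, G, H} covers every attribute.
{A, B} is a candidate key since {A, B}⁺ = {A, B, C, D, E, F, G, H} covers every attribute.
{A, C} is a candidate key since {A, C}⁺ = {A, B, C, D, E, F, G, H} covers every attribute.
{B, H} is a candidate key since {B, H}⁺ = {A, B, C, D, E, F, G, H} covers every attribute.
{C, H} is a candidate key since {C, H}⁺ = {A, B, C, D, E, F, G, H} covers every attribute.
No proper subset of any of these is a key, and no other minimal superkey exists.

{A, B}, {A, C}, {B, H}, {C, H}, {D}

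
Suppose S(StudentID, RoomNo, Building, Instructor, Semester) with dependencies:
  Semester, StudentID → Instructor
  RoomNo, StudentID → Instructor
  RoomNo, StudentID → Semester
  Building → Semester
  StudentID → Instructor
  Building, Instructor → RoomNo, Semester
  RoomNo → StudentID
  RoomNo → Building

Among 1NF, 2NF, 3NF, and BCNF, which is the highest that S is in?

Candidate keys: {Building, Instructor}, {Building, StudentID}, {RoomNo}. Prime attributes: {Building, Instructor, RoomNo, StudentID}.
For Semester, StudentID → Instructor we have {Semester, StudentID}⁺ = {Instructor, Semester, StudentID}; {Semester, StudentID} is not a superkey, so BCNF fails.
Building → Semester determines the non-prime attribute {Semester} from a non-superkey — 3NF is violated.
Since {Building} ⊂ {Building, Instructor} and {Building}⁺ ⊇ {Semester} with {Semester} non-prime, there is a partial dependency; 2NF fails.

1NF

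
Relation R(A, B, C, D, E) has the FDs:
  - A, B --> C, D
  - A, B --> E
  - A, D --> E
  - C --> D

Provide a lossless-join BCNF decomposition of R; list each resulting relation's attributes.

Candidate key of the original relation: {A, B}.
In {A, B, C, D, E}, {A, D} is not a superkey ({A, D}⁺ restricted to this set is {A, D, E}), so split on A, D --> E into {A, D, E} and {A, B, C, D}.
{A, D, E}: every determinant is a superkey — BCNF.
In {A, B, C, D}, {C} is not a superkey ({C}⁺ restricted to this set is {C, D}), so split on C --> D into {C, D} and {A, B, C}.
{C, D}: every determinant is a superkey — BCNF.
{A, B, C}: every determinant is a superkey — BCNF.

{A, B, C}; {A, D, E}; {C, D}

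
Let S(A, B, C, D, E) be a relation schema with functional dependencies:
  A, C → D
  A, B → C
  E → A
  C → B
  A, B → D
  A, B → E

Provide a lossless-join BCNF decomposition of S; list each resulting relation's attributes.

{A, E}; {B, C}; {C, D, E}

Candidate keys of the original relation: {A, B}, {A, C}, {B, E}, {C, E}.
Within {A, B, C, D, E}: {E}⁺ ∩ {A, B, C, D, E} = {A, E}, not the whole set, so E → A violates BCNF; decompose into {A, E} and {B, C, D, E}.
{A, E} has no BCNF violation.
Within {B, C, D, E}: {C}⁺ ∩ {B, C, D, E} = {B, C}, not the whole set, so C → B violates BCNF; decompose into {B, C} and {C, D, E}.
{B, C} has no BCNF violation.
{C, D, E} has no BCNF violation.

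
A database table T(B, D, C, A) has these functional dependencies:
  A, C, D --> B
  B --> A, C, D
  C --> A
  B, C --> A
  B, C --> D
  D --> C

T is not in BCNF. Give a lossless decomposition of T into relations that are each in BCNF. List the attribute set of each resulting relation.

{A, C}; {B, C, D}

Candidate keys of the original relation: {B}, {D}.
{A, B, C, D}: {C} determines {A, C} here but is not a superkey — split on C --> A, giving {A, C} and {B, C, D}.
{A, C} has no BCNF violation.
{B, C, D} has no BCNF violation.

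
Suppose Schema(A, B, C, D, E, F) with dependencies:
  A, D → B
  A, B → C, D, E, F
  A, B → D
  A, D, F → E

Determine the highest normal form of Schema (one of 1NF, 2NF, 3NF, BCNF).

Candidate keys: {A, B}, {A, D}. Prime attributes: {A, B, D}.
The left-hand side of every FD is a superkey, so BCNF is satisfied.

BCNF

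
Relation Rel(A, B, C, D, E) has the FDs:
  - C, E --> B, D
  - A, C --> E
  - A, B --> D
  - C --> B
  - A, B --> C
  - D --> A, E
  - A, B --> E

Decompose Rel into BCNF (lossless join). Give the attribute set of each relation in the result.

{A, D, E}; {B, C}; {C, D}

Candidate keys of the original relation: {A, B}, {A, C}, {B, D}, {C, D}, {C, E}.
{A, B, C, D, E}: {C} determines {B, C} here but is not a superkey — split on C --> B, giving {B, C} and {A, C, D, E}.
{B, C} is in BCNF.
{A, C, D, E}: {D} determines {A, D, E} here but is not a superkey — split on D --> A, E, giving {A, D, E} and {C, D}.
{A, D, E} is in BCNF.
{C, D} is in BCNF.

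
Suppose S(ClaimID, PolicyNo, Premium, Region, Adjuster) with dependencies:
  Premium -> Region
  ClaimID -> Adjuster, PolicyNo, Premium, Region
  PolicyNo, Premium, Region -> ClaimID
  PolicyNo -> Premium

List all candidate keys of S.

Closure of {ClaimID} is {Adjuster, ClaimID, PolicyNo, Premium, Region}, the whole schema; {ClaimID} is a candidate key.
Closure of {PolicyNo} is {Adjuster, ClaimID, PolicyNo, Premium, Region}, the whole schema; {PolicyNo} is a candidate key.
Any other superkey properly contains one of these, so there are no further candidate keys.

{ClaimID}, {PolicyNo}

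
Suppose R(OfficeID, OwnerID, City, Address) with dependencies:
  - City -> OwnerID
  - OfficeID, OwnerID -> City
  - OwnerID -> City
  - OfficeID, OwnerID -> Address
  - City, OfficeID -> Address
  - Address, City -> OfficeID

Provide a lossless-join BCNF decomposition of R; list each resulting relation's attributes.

Candidate keys of the original relation: {Address, City}, {Address, OwnerID}, {City, OfficeID}, {OfficeID, OwnerID}.
Within {Address, City, OfficeID, OwnerID}: {City}⁺ ∩ {Address, City, OfficeID, OwnerID} = {City, OwnerID}, not the whole set, so City -> OwnerID violates BCNF; decompose into {City, OwnerID} and {Address, City, OfficeID}.
{City, OwnerID}: every determinant is a superkey — BCNF.
{Address, City, OfficeID}: every determinant is a superkey — BCNF.

{Address, City, OfficeID}; {City, OwnerID}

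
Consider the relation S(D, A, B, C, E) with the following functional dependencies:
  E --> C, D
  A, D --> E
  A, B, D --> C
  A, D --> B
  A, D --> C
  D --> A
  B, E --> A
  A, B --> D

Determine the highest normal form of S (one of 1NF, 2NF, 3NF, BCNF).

BCNF

Candidate keys: {A, B}, {D}, {E}. Prime attributes: {A, B, D, E}.
The left-hand side of every FD is a superkey, so BCNF is satisfied.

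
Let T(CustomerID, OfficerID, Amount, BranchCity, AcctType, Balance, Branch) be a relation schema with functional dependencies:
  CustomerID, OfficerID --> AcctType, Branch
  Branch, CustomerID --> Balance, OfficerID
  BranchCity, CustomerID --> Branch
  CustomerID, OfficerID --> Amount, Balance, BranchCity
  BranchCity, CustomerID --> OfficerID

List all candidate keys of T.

{Branch, CustomerID}, {BranchCity, CustomerID}, {CustomerID, OfficerID}

No FD produces {CustomerID}, so it must be in every candidate key.
Closure of {Branch, CustomerID} is {AcctType, Amount, Balance, Branch, BranchCity, CustomerID, OfficerID}, the whole schema; {Branch, CustomerID} is a candidate key.
Closure of {BranchCity, CustomerID} is {AcctType, Amount, Balance, Branch, BranchCity, CustomerID, OfficerID}, the whole schema; {BranchCity, CustomerID} is a candidate key.
Closure of {CustomerID, OfficerID} is {AcctType, Amount, Balance, Branch, BranchCity, CustomerID, OfficerID}, the whole schema; {CustomerID, OfficerID} is a candidate key.
Any other superkey properly contains one of these, so there are no further candidate keys.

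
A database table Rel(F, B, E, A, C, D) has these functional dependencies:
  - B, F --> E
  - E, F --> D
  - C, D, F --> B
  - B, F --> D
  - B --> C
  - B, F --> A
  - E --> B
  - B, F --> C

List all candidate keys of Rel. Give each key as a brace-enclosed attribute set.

{F} never appears on the right of any FD, so every key must include it.
{B, F} is a candidate key since {B, F}⁺ = {A, B, C, D, E, F} covers every attribute.
{E, F} is a candidate key since {E, F}⁺ = {A, B, C, D, E, F} covers every attribute.
{C, D, F} is a candidate key since {C, D, F}⁺ = {A, B, C, D, E, F} covers every attribute.
No proper subset of any of these is a key, and no other minimal superkey exists.

{B, F}, {C, D, F}, {E, F}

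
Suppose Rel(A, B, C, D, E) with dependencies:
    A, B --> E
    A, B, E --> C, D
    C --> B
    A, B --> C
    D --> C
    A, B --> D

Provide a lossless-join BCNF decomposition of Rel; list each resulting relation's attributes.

Candidate keys of the original relation: {A, B}, {A, C}, {A, D}.
{A, B, C, D, E}: {C} determines {B, C} here but is not a superkey — split on C --> B, giving {B, C} and {A, C, D, E}.
{B, C}: every determinant is a superkey — BCNF.
{A, C, D, E}: {D} determines {C, D} here but is not a superkey — split on D --> C, giving {C, D} and {A, D, E}.
{C, D}: every determinant is a superkey — BCNF.
{A, D, E}: every determinant is a superkey — BCNF.

{A, D, E}; {B, C}; {C, D}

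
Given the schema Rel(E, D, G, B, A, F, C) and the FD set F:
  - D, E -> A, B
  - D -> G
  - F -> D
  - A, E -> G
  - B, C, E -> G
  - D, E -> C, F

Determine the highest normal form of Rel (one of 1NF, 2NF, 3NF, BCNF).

1NF

Candidate keys: {D, E}, {E, F}. Prime attributes: {D, E, F}.
D -> G: {D}⁺ = {D, G}, which is not all of the attributes, so the left side is not a superkey — BCNF is violated.
D -> G has non-prime {G} on the right and a non-superkey on the left, so 3NF fails.
{D} is a proper subset of the key {D, E}, and {D}⁺ contains the non-prime attribute {G} — a partial dependency, so 2NF is violated.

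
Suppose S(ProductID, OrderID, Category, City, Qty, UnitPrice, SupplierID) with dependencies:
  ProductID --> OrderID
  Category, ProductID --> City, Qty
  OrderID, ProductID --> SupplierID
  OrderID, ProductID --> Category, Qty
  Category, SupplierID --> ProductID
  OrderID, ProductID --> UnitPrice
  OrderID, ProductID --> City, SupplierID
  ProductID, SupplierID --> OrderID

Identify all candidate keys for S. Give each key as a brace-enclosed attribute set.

{Category, SupplierID}, {ProductID}

Closure of {ProductID} is {Category, City, OrderID, ProductID, Qty, SupplierID, UnitPrice}, the whole schema; {ProductID} is a candidate key.
Closure of {Category, SupplierID} is {Category, City, OrderID, ProductID, Qty, SupplierID, UnitPrice}, the whole schema; {Category, SupplierID} is a candidate key.
These are minimal and exhaustive — every other superkey contains one of them.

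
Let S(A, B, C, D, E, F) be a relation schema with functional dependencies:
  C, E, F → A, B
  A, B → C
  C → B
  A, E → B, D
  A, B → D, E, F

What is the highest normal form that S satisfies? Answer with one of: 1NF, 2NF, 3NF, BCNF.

Candidate keys: {A, B}, {A, C}, {A, E}, {C, E, F}. Prime attributes: {A, B, C, E, F}.
C → B: {C}⁺ = {B, C}, which is not all of the attributes, so the left side is not a superkey — BCNF is violated.
Its right-hand attributes {B} are all prime, as are those of every other non-superkey FD — the relation is in 3NF.

3NF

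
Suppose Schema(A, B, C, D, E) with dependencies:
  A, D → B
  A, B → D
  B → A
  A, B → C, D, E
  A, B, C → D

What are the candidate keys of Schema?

{B} is a candidate key since {B}⁺ = {A, B, C, D, E} covers every attribute.
{A, D} is a candidate key since {A, D}⁺ = {A, B, C, D, E} covers every attribute.
No proper subset of any of these is a key, and no other minimal superkey exists.

{A, D}, {B}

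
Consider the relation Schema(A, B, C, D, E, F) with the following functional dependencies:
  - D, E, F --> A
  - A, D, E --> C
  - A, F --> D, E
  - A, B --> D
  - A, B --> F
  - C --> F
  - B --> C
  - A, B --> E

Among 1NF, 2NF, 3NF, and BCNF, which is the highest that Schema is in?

1NF

Candidate keys: {A, B}, {B, D, E}. Prime attributes: {A, B, D, E}.
For D, E, F --> A we have {D, E, F}⁺ = {A, C, D, E, F}; {D, E, F} is not a superkey, so BCNF fails.
A, D, E --> C determines the non-prime attribute {C} from a non-superkey — 3NF is violated.
{B} is a proper subset of the key {A, B}, and {B}⁺ contains the non-prime attributes {C, F} — a partial dependency, so 2NF is violated.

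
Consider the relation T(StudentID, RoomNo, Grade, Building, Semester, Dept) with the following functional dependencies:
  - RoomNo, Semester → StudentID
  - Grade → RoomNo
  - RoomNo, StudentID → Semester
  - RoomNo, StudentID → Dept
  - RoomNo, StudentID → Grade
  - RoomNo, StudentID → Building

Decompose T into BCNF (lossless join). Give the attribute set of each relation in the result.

Candidate keys of the original relation: {Grade, Semester}, {Grade, StudentID}, {RoomNo, Semester}, {RoomNo, StudentID}.
In {Building, Dept, Grade, RoomNo, Semester, StudentID}, {Grade} is not a superkey ({Grade}⁺ restricted to this set is {Grade, RoomNo}), so split on Grade → RoomNo into {Grade, RoomNo} and {Building, Dept, Grade, Semester, StudentID}.
{Grade, RoomNo} is in BCNF.
{Building, Dept, Grade, Semester, StudentID} is in BCNF.

{Building, Dept, Grade, Semester, StudentID}; {Grade, RoomNo}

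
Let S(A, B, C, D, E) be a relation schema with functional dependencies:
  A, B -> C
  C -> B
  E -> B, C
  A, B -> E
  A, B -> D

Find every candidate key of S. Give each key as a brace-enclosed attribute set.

No FD produces {A}, so it must be in every candidate key.
{A, B} is a candidate key since {A, B}⁺ = {A, B, C, D, E} covers every attribute.
{A, C} is a candidate key since {A, C}⁺ = {A, B, C, D, E} covers every attribute.
{A, E} is a candidate key since {A, E}⁺ = {A, B, C, D, E} covers every attribute.
No proper subset of any of these is a key, and no other minimal superkey exists.

{A, B}, {A, C}, {A, E}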